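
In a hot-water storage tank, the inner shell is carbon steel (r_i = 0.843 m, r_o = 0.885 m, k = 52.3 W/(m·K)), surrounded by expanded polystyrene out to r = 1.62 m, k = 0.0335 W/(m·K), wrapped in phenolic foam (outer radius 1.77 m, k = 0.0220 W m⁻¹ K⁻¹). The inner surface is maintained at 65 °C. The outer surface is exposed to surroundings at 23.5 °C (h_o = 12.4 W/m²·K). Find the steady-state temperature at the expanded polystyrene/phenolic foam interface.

Treat each layer as a resistance in series:
  R_carbon steel = (1/0.843 − 1/0.885)/(4πk) = 0.05630/(4π·52.3) = 8.566×10^-5 K/W
  R_expanded polystyrene = (1/0.885 − 1/1.62)/(4πk) = 0.5127/(4π·0.0335) = 1.218 K/W
  R_phenolic foam = (1/1.62 − 1/1.77)/(4πk) = 0.05231/(4π·0.0220) = 0.1892 K/W
  R_conv,out = 1/(4πr²h) = 1/(4π·1.77²·12.4) = 0.002048 K/W
ΣR = 8.566×10^-5 + 1.218 + 0.1892 + 0.002048 = 1.409 K/W
Q = ΔT/ΣR = (65 °C − 23.5 °C)/1.409 = 29.45 W
From the inner boundary to the expanded polystyrene/phenolic foam interface, ΣR_partial = 1.218 K/W.
T_interface = T_in − Q·ΣR_partial = 65 °C − (29.45)(1.218) = 29.1 °C

T = 29.1 °C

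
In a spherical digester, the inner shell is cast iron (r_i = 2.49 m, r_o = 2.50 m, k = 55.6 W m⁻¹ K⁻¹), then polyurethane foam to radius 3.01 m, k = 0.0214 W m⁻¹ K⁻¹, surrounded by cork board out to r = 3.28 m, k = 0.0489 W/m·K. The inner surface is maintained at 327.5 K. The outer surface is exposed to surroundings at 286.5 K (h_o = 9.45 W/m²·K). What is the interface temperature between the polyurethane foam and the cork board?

T = 292.7 K

Series thermal resistances, inner to outer:
  R_cast iron = (1/2.49 − 1/2.50)/(4πk) = 0.001606/(4π·55.6) = 2.299×10^-6 K/W
  R_polyurethane foam = (1/2.50 − 1/3.01)/(4πk) = 0.06777/(4π·0.0214) = 0.2520 K/W
  R_cork board = (1/3.01 − 1/3.28)/(4πk) = 0.02735/(4π·0.0489) = 0.04450 K/W
  R_conv,out = 1/(4πr²h) = 1/(4π·3.28²·9.45) = 7.827×10^-4 K/W
ΣR = 2.299×10^-6 + 0.2520 + 0.04450 + 7.827×10^-4 = 0.2973 K/W
Q = ΔT/ΣR = (327.5 K − 286.5 K)/0.2973 = 137.9 W
From the inner boundary to the polyurethane foam/cork board interface, ΣR_partial = 0.2520 K/W.
T_interface = T_in − Q·ΣR_partial = 327.5 K − (137.9)(0.2520) = 292.7 K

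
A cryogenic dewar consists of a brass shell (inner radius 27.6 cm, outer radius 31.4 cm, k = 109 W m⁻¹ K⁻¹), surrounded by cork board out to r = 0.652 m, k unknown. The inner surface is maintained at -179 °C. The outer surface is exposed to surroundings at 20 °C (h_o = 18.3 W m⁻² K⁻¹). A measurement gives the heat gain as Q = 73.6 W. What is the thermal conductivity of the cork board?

ΣR = ΔT/Q = |-179 − 20|/73.6 = 2.704 K/W
Known resistances:
  R_brass = (1/0.276 − 1/0.314)/(4πk) = 0.4385/(4π·109) = 3.201×10^-4 K/W
  R_conv,out = 1/(4πr²h) = 1/(4π·0.652²·18.3) = 0.01023 K/W
R_cork board = ΣR − ΣR_known = 2.704 − 0.01055 = 2.693 K/W
(1/r₁−1/r₂)/(4πk) = 2.693 ⇒ k = 1.651/(4π·2.693) = 0.0488 W/m·K

k = 0.0488 W/m·K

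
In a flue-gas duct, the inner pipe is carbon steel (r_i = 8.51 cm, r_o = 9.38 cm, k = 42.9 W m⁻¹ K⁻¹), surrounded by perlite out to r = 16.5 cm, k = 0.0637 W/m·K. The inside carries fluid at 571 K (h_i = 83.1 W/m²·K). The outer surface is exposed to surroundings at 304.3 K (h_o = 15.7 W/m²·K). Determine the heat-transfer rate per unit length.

Resistance network (inner→outer):
  R'_conv,in = 1/(2πr h) = 1/(2π·0.0851·83.1) = 0.02251 m·K/W
  R'_carbon steel = ln(0.0938/0.0851)/(2πk) = 0.09734/(2π·42.9) = 3.611×10^-4 m·K/W
  R'_perlite = ln(0.165/0.0938)/(2πk) = 0.5648/(2π·0.0637) = 1.411 m·K/W
  R'_conv,out = 1/(2πr h) = 1/(2π·0.165·15.7) = 0.06144 m·K/W
ΣR = 0.02251 + 3.611×10^-4 + 1.411 + 0.06144 = 1.495 m·K/W
Q' = ΔT/ΣR = (571 K − 304.3 K)/1.495 = 178 W/m

Q' = 178 W/m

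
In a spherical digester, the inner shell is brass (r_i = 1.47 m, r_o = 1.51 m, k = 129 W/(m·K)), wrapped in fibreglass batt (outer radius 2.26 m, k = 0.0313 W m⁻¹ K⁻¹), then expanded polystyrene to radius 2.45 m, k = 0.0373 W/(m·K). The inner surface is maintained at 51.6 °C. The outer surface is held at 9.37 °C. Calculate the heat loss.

Resistance network (inner→outer):
  R_brass = (1/1.47 − 1/1.51)/(4πk) = 0.01802/(4π·129) = 1.112×10^-5 K/W
  R_fibreglass batt = (1/1.51 − 1/2.26)/(4πk) = 0.2198/(4π·0.0313) = 0.5588 K/W
  R_expanded polystyrene = (1/2.26 − 1/2.45)/(4πk) = 0.03431/(4π·0.0373) = 0.07321 K/W
ΣR = 1.112×10^-5 + 0.5588 + 0.07321 = 0.6320 K/W
Q = ΔT/ΣR = (51.6 °C − 9.37 °C)/0.6320 = 66.8 W

Q = 66.8 W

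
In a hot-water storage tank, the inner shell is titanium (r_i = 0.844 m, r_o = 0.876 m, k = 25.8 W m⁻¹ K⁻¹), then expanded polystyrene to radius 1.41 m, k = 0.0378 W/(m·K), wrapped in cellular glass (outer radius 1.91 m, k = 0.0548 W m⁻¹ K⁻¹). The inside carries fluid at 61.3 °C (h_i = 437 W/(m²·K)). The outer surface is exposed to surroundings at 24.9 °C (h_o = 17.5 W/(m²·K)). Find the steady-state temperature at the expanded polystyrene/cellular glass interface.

Treat each layer as a resistance in series:
  R_conv,in = 1/(4πr²h) = 1/(4π·0.844²·437) = 2.556×10^-4 K/W
  R_titanium = (1/0.844 − 1/0.876)/(4πk) = 0.04328/(4π·25.8) = 1.335×10^-4 K/W
  R_expanded polystyrene = (1/0.876 − 1/1.41)/(4πk) = 0.4323/(4π·0.0378) = 0.9102 K/W
  R_cellular glass = (1/1.41 − 1/1.91)/(4πk) = 0.1857/(4π·0.0548) = 0.2696 K/W
  R_conv,out = 1/(4πr²h) = 1/(4π·1.91²·17.5) = 0.001246 K/W
ΣR = 2.556×10^-4 + 1.335×10^-4 + 0.9102 + 0.2696 + 0.001246 = 1.181 K/W
Q = ΔT/ΣR = (61.3 °C − 24.9 °C)/1.181 = 30.82 W
From the inner boundary to the expanded polystyrene/cellular glass interface, ΣR_partial = 0.9106 K/W.
T_interface = T_in − Q·ΣR_partial = 61.3 °C − (30.82)(0.9106) = 33.2 °C

T = 33.2 °C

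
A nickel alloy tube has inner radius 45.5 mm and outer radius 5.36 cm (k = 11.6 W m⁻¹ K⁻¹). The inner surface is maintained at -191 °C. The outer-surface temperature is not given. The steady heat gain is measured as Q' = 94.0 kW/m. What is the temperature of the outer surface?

Sum the resistances:
  R'_nickel alloy = ln(0.0536/0.0455)/(2πk) = 0.1638/(2π·11.6) = 0.002248 m·K/W
ΣR = 0.002248 m·K/W
ΔT = Q'·ΣR = 94000 × 0.002248 = 211.3 K
Heat flows inward, so T_out = T_in + ΔT = -191 + 211.3 = 20.3 °C

T_out = 20.3 °C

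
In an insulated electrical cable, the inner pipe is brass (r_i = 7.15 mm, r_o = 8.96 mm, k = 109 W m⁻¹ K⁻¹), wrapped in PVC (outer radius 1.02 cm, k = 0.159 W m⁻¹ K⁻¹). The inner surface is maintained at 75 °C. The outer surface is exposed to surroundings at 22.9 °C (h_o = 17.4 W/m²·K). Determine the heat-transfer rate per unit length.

Series thermal resistances, inner to outer:
  R'_brass = ln(0.00896/0.00715)/(2πk) = 0.2257/(2π·109) = 3.295×10^-4 m·K/W
  R'_PVC = ln(0.0102/0.00896)/(2πk) = 0.1296/(2π·0.159) = 0.1297 m·K/W
  R'_conv,out = 1/(2πr h) = 1/(2π·0.0102·17.4) = 0.8967 m·K/W
ΣR = 3.295×10^-4 + 0.1297 + 0.8967 = 1.027 m·K/W
Q' = ΔT/ΣR = (75 °C − 22.9 °C)/1.027 = 50.7 W/m

Q' = 50.7 W/m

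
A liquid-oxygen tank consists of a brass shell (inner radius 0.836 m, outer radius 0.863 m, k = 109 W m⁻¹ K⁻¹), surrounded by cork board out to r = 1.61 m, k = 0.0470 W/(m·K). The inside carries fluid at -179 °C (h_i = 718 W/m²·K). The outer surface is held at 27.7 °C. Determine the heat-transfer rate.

Series thermal resistances, inner to outer:
  R_conv,in = 1/(4πr²h) = 1/(4π·0.836²·718) = 1.586×10^-4 K/W
  R_brass = (1/0.836 − 1/0.863)/(4πk) = 0.03742/(4π·109) = 2.732×10^-5 K/W
  R_cork board = (1/0.863 − 1/1.61)/(4πk) = 0.5376/(4π·0.0470) = 0.9103 K/W
ΣR = 1.586×10^-4 + 2.732×10^-5 + 0.9103 = 0.9105 K/W
Q = ΔT/ΣR = (-179 °C − 27.7 °C)/0.9105 = -227 W
(Negative Q ⇒ heat flows inward; heat gain = 227 W.)

Q = 227 W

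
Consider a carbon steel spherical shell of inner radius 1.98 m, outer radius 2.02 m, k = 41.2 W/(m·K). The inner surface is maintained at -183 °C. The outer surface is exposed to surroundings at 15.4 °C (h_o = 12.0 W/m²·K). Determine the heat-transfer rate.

Resistance network (inner→outer):
  R_carbon steel = (1/1.98 − 1/2.02)/(4πk) = 0.01000/(4π·41.2) = 1.932×10^-5 K/W
  R_conv,out = 1/(4πr²h) = 1/(4π·2.02²·12.0) = 0.001625 K/W
ΣR = 1.932×10^-5 + 0.001625 = 0.001644 K/W
Q = ΔT/ΣR = (-183 °C − 15.4 °C)/0.001644 = -1.21×10^5 W
(Negative Q ⇒ heat flows inward; heat gain = 1.21×10^5 W.)

Q = 121 kW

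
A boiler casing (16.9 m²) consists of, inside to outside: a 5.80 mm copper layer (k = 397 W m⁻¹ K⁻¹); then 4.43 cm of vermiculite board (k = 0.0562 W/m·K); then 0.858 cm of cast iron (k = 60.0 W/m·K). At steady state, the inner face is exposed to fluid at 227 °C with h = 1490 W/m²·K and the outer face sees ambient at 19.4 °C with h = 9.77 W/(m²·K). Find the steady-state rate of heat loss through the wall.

Treat each layer as a resistance in series:
  R_conv,in = 1/(hA) = 1/(1490·16.9) = 3.971×10^-5 K/W
  R_copper = L/(kA) = 0.00580/(397·16.9) = 8.645×10^-7 K/W
  R_vermiculite board = L/(kA) = 0.0443/(0.0562·16.9) = 0.04664 K/W
  R_cast iron = L/(kA) = 0.00858/(60.0·16.9) = 8.462×10^-6 K/W
  R_conv,out = 1/(hA) = 1/(9.77·16.9) = 0.006056 K/W
ΣR = 3.971×10^-5 + 8.645×10^-7 + 0.04664 + 8.462×10^-6 + 0.006056 = 0.05275 K/W
Q = ΔT/ΣR = (227 °C − 19.4 °C)/0.05275 = 3940 W

Q = 3.94 kW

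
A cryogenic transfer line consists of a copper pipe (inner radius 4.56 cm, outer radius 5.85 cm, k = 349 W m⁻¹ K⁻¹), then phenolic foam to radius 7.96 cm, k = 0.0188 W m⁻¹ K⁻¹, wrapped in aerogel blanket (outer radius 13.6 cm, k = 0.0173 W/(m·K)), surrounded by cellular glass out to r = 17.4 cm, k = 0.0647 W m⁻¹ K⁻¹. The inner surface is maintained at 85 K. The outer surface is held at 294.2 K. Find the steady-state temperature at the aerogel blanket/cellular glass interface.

Treat each layer as a resistance in series:
  R'_copper = ln(0.0585/0.0456)/(2πk) = 0.2491/(2π·349) = 1.136×10^-4 m·K/W
  R'_phenolic foam = ln(0.0796/0.0585)/(2πk) = 0.3080/(2π·0.0188) = 2.607 m·K/W
  R'_aerogel blanket = ln(0.136/0.0796)/(2πk) = 0.5356/(2π·0.0173) = 4.928 m·K/W
  R'_cellular glass = ln(0.174/0.136)/(2πk) = 0.2464/(2π·0.0647) = 0.6061 m·K/W
ΣR = 1.136×10^-4 + 2.607 + 4.928 + 0.6061 = 8.141 m·K/W
Q' = ΔT/ΣR = (85 K − 294.2 K)/8.141 = -25.70 W/m
From the inner boundary to the aerogel blanket/cellular glass interface, ΣR_partial = 7.535 m·K/W.
T_interface = T_in − Q'·ΣR_partial = 85 K − (-25.70)(7.535) = 278.6 K

T = 278.6 K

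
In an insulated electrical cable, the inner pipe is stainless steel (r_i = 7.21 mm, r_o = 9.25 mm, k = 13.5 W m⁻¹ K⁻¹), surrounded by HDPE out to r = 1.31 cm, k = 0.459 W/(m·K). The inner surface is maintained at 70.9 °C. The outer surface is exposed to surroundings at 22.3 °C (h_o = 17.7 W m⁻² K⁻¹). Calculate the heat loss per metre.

Q' = 60.0 W/m

Treat each layer as a resistance in series:
  R'_stainless steel = ln(0.00925/0.00721)/(2πk) = 0.2492/(2π·13.5) = 0.002937 m·K/W
  R'_HDPE = ln(0.0131/0.00925)/(2πk) = 0.3480/(2π·0.459) = 0.1207 m·K/W
  R'_conv,out = 1/(2πr h) = 1/(2π·0.0131·17.7) = 0.6864 m·K/W
ΣR = 0.002937 + 0.1207 + 0.6864 = 0.8100 m·K/W
Q' = ΔT/ΣR = (70.9 °C − 22.3 °C)/0.8100 = 60.0 W/m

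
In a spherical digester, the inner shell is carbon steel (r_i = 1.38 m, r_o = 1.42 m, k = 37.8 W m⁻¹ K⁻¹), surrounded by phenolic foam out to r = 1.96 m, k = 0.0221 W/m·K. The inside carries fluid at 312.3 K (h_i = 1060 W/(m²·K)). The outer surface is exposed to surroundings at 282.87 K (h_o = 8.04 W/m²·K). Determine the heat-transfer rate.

Resistance network (inner→outer):
  R_conv,in = 1/(4πr²h) = 1/(4π·1.38²·1060) = 3.942×10^-5 K/W
  R_carbon steel = (1/1.38 − 1/1.42)/(4πk) = 0.02041/(4π·37.8) = 4.297×10^-5 K/W
  R_phenolic foam = (1/1.42 − 1/1.96)/(4πk) = 0.1940/(4π·0.0221) = 0.6986 K/W
  R_conv,out = 1/(4πr²h) = 1/(4π·1.96²·8.04) = 0.002576 K/W
ΣR = 3.942×10^-5 + 4.297×10^-5 + 0.6986 + 0.002576 = 0.7013 K/W
Q = ΔT/ΣR = (312.3 K − 282.87 K)/0.7013 = 42.0 W

Q = 42.0 W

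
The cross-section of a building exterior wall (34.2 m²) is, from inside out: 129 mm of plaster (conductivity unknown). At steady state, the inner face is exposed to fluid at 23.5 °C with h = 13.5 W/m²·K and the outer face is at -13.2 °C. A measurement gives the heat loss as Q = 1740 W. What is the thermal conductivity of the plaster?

k = 0.199 W/m·K

ΣR = ΔT/Q = |23.5 − -13.2|/1740 = 0.02109 K/W
Known resistances:
  R_conv,in = 1/(hA) = 1/(13.5·34.2) = 0.002166 K/W
R_plaster = ΣR − ΣR_known = 0.02109 − 0.002166 = 0.01892 K/W
L/(kA) = 0.01892 ⇒ k = 0.129/(0.01892·34.2) = 0.199 W/m·K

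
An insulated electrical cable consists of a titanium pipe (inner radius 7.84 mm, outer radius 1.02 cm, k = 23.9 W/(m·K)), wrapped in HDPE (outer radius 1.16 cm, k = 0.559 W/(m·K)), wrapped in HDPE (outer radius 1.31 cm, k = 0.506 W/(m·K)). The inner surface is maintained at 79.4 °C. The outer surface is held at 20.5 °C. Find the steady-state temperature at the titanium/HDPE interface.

T = 78.1 °C

Resistance network (inner→outer):
  R'_titanium = ln(0.0102/0.00784)/(2πk) = 0.2631/(2π·23.9) = 0.001752 m·K/W
  R'_HDPE = ln(0.0116/0.0102)/(2πk) = 0.1286/(2π·0.559) = 0.03662 m·K/W
  R'_HDPE = ln(0.0131/0.0116)/(2πk) = 0.1216/(2π·0.506) = 0.03825 m·K/W
ΣR = 0.001752 + 0.03662 + 0.03825 = 0.07662 m·K/W
Q' = ΔT/ΣR = (79.4 °C − 20.5 °C)/0.07662 = 768.7 W/m
From the inner boundary to the titanium/HDPE interface, ΣR_partial = 0.001752 m·K/W.
T_interface = T_in − Q'·ΣR_partial = 79.4 °C − (768.7)(0.001752) = 78.1 °C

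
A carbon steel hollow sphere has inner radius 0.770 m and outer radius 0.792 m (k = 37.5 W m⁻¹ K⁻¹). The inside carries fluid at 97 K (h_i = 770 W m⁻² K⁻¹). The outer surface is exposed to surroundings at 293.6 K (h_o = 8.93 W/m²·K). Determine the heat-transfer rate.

Treat each layer as a resistance in series:
  R_conv,in = 1/(4πr²h) = 1/(4π·0.770²·770) = 1.743×10^-4 K/W
  R_carbon steel = (1/0.770 − 1/0.792)/(4πk) = 0.03608/(4π·37.5) = 7.655×10^-5 K/W
  R_conv,out = 1/(4πr²h) = 1/(4π·0.792²·8.93) = 0.01421 K/W
ΣR = 1.743×10^-4 + 7.655×10^-5 + 0.01421 = 0.01446 K/W
Q = ΔT/ΣR = (97 K − 293.6 K)/0.01446 = -13600 W
(Negative Q ⇒ heat flows inward; heat gain = 13600 W.)

Q = 13600 W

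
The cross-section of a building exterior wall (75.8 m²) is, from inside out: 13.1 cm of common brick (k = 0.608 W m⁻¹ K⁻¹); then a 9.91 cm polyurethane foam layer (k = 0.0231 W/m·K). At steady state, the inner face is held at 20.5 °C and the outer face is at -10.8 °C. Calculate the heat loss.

Q = 527 W

Treat each layer as a resistance in series:
  R_common brick = L/(kA) = 0.131/(0.608·75.8) = 0.002842 K/W
  R_polyurethane foam = L/(kA) = 0.0991/(0.0231·75.8) = 0.05660 K/W
ΣR = 0.002842 + 0.05660 = 0.05944 K/W
Q = ΔT/ΣR = (20.5 °C − -10.8 °C)/0.05944 = 527 W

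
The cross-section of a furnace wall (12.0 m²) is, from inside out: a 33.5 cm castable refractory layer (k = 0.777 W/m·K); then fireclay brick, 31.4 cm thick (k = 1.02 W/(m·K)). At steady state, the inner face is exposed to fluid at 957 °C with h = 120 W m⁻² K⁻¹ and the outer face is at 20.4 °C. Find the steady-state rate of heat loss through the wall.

Q = 15000 W

Series thermal resistances, inner to outer:
  R_conv,in = 1/(hA) = 1/(120·12.0) = 6.944×10^-4 K/W
  R_castable refractory = L/(kA) = 0.335/(0.777·12.0) = 0.03593 K/W
  R_fireclay brick = L/(kA) = 0.314/(1.02·12.0) = 0.02565 K/W
ΣR = 6.944×10^-4 + 0.03593 + 0.02565 = 0.06227 K/W
Q = ΔT/ΣR = (957 °C − 20.4 °C)/0.06227 = 15000 W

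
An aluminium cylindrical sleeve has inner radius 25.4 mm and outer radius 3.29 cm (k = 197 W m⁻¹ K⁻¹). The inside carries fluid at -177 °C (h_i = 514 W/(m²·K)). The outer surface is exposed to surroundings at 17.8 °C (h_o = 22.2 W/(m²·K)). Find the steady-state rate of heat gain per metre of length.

Series thermal resistances, inner to outer:
  R'_conv,in = 1/(2πr h) = 1/(2π·0.0254·514) = 0.01219 m·K/W
  R'_aluminium = ln(0.0329/0.0254)/(2πk) = 0.2587/(2π·197) = 2.090×10^-4 m·K/W
  R'_conv,out = 1/(2πr h) = 1/(2π·0.0329·22.2) = 0.2179 m·K/W
ΣR = 0.01219 + 2.090×10^-4 + 0.2179 = 0.2303 m·K/W
Q' = ΔT/ΣR = (-177 °C − 17.8 °C)/0.2303 = -846 W/m
(Negative Q' ⇒ heat flows inward; heat gain = 846 W/m.)

Q' = 846 W/m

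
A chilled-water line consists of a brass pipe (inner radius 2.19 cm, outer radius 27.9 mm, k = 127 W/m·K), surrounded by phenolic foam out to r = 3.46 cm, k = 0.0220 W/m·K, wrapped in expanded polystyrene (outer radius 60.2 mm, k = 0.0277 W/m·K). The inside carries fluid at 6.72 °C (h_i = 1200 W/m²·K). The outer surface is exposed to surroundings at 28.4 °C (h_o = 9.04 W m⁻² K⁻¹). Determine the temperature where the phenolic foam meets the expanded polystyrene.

Resistance network (inner→outer):
  R'_conv,in = 1/(2πr h) = 1/(2π·0.0219·1200) = 0.006056 m·K/W
  R'_brass = ln(0.0279/0.0219)/(2πk) = 0.2421/(2π·127) = 3.034×10^-4 m·K/W
  R'_phenolic foam = ln(0.0346/0.0279)/(2πk) = 0.2152/(2π·0.0220) = 1.557 m·K/W
  R'_expanded polystyrene = ln(0.0602/0.0346)/(2πk) = 0.5538/(2π·0.0277) = 3.182 m·K/W
  R'_conv,out = 1/(2πr h) = 1/(2π·0.0602·9.04) = 0.2925 m·K/W
ΣR = 0.006056 + 3.034×10^-4 + 1.557 + 3.182 + 0.2925 = 5.038 m·K/W
Q' = ΔT/ΣR = (6.72 °C − 28.4 °C)/5.038 = -4.303 W/m
From the inner boundary to the phenolic foam/expanded polystyrene interface, ΣR_partial = 1.563 m·K/W.
T_interface = T_in − Q'·ΣR_partial = 6.72 °C − (-4.303)(1.563) = 13.4 °C

T = 13.4 °C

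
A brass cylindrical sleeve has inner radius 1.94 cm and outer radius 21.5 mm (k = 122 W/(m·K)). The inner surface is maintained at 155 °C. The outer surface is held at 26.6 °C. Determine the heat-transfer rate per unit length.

Q' = 958 kW/m

Q' = 2πk·ΔT/ln(r₂/r₁) = 2π × 122 × 128.4 / ln(0.0215/0.0194) = 9.58×10^5 W/m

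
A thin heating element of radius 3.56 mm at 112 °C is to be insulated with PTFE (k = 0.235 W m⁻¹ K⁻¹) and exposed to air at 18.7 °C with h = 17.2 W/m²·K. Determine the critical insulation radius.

For a cylinder, r_cr = k_ins/h = 0.235/17.2 = 0.0137 m = 1.37 cm

r_cr = 1.37 cm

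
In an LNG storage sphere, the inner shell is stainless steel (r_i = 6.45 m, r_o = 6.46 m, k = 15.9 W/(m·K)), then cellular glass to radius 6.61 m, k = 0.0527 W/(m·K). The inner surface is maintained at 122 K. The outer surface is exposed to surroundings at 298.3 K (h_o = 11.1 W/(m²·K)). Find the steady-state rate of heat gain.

Series thermal resistances, inner to outer:
  R_stainless steel = (1/6.45 − 1/6.46)/(4πk) = 2.400×10^-4/(4π·15.9) = 1.201×10^-6 K/W
  R_cellular glass = (1/6.46 − 1/6.61)/(4πk) = 0.003513/(4π·0.0527) = 0.005304 K/W
  R_conv,out = 1/(4πr²h) = 1/(4π·6.61²·11.1) = 1.641×10^-4 K/W
ΣR = 1.201×10^-6 + 0.005304 + 1.641×10^-4 = 0.005469 K/W
Q = ΔT/ΣR = (122 K − 298.3 K)/0.005469 = -32200 W
(Negative Q ⇒ heat flows inward; heat gain = 32200 W.)

Q = 32200 W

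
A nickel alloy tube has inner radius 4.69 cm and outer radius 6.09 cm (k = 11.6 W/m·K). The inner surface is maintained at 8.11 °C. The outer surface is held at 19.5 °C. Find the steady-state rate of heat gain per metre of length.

Q' = 3.18 kW/m

Q' = 2πk·ΔT/ln(r₂/r₁) = 2π × 11.6 × 11.39 / ln(0.0609/0.0469) = 3180 W/m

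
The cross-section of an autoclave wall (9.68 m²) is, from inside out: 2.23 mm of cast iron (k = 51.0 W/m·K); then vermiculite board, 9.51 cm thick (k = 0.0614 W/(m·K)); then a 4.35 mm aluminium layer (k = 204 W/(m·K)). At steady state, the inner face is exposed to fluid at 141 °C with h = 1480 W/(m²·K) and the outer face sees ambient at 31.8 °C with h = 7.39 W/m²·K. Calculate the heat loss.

Q = 627 W

Treat each layer as a resistance in series:
  R_conv,in = 1/(hA) = 1/(1480·9.68) = 6.980×10^-5 K/W
  R_cast iron = L/(kA) = 0.00223/(51.0·9.68) = 4.517×10^-6 K/W
  R_vermiculite board = L/(kA) = 0.0951/(0.0614·9.68) = 0.1600 K/W
  R_aluminium = L/(kA) = 0.00435/(204·9.68) = 2.203×10^-6 K/W
  R_conv,out = 1/(hA) = 1/(7.39·9.68) = 0.01398 K/W
ΣR = 6.980×10^-5 + 4.517×10^-6 + 0.1600 + 2.203×10^-6 + 0.01398 = 0.1741 K/W
Q = ΔT/ΣR = (141 °C − 31.8 °C)/0.1741 = 627 W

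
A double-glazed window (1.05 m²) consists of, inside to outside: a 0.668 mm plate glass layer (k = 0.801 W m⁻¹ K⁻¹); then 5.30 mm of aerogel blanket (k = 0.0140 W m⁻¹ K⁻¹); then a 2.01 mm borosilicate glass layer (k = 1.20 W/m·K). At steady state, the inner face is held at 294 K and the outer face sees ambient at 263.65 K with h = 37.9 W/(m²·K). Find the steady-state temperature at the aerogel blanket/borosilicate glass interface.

T = 265.74 K

Treat each layer as a resistance in series:
  R_plate glass = L/(kA) = 6.68×10^-4/(0.801·1.05) = 7.942×10^-4 K/W
  R_aerogel blanket = L/(kA) = 0.00530/(0.0140·1.05) = 0.3605 K/W
  R_borosilicate glass = L/(kA) = 0.00201/(1.20·1.05) = 0.001595 K/W
  R_conv,out = 1/(hA) = 1/(37.9·1.05) = 0.02513 K/W
ΣR = 7.942×10^-4 + 0.3605 + 0.001595 + 0.02513 = 0.3880 K/W
Q = ΔT/ΣR = (294 K − 263.65 K)/0.3880 = 78.22 W
From the inner boundary to the aerogel blanket/borosilicate glass interface, ΣR_partial = 0.3613 K/W.
T_interface = T_in − Q·ΣR_partial = 294 K − (78.22)(0.3613) = 265.74 K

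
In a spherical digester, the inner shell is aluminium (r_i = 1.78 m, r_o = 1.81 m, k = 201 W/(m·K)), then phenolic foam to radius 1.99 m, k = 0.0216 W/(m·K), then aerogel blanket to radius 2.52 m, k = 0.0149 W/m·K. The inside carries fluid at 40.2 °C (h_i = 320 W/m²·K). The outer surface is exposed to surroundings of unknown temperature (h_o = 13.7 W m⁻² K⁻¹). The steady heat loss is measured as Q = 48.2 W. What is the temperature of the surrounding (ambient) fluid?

T_out = 4.07 °C

Series resistances:
  R_conv,in = 1/(4πr²h) = 1/(4π·1.78²·320) = 7.849×10^-5 K/W
  R_aluminium = (1/1.78 − 1/1.81)/(4πk) = 0.009312/(4π·201) = 3.687×10^-6 K/W
  R_phenolic foam = (1/1.81 − 1/1.99)/(4πk) = 0.04997/(4π·0.0216) = 0.1841 K/W
  R_aerogel blanket = (1/1.99 − 1/2.52)/(4πk) = 0.1057/(4π·0.0149) = 0.5645 K/W
  R_conv,out = 1/(4πr²h) = 1/(4π·2.52²·13.7) = 9.147×10^-4 K/W
ΣR = 0.7496 K/W
ΔT = Q·ΣR = 48.2 × 0.7496 = 36.13 K
Heat flows outward, so T_out = T_in − ΔT = 40.2 − 36.13 = 4.07 °C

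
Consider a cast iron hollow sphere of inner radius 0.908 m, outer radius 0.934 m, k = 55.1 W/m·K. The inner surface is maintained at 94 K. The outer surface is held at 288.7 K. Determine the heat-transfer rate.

Q = 4πk·ΔT/(1/r₁ − 1/r₂) = 4π × 55.1 × 194.7 / (1/0.908 − 1/0.934) = 4.40×10^6 W

Q = 4400 kW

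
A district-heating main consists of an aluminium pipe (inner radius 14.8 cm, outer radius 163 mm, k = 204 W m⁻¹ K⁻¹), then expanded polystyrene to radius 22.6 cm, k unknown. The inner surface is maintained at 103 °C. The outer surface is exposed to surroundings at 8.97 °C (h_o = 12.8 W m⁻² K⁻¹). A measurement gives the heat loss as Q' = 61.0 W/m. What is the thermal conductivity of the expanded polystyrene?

k = 0.0350 W/m·K

ΣR = ΔT/Q' = |103 − 8.97|/61.0 = 1.541 m·K/W
Known resistances:
  R'_aluminium = ln(0.163/0.148)/(2πk) = 0.09654/(2π·204) = 7.532×10^-5 m·K/W
  R'_conv,out = 1/(2πr h) = 1/(2π·0.226·12.8) = 0.05502 m·K/W
R_expanded polystyrene = ΣR − ΣR_known = 1.541 − 0.05510 = 1.486 m·K/W
ln(r₂/r₁)/(2πk) = 1.486 ⇒ k = 0.3268/(2π·1.486) = 0.0350 W/m·K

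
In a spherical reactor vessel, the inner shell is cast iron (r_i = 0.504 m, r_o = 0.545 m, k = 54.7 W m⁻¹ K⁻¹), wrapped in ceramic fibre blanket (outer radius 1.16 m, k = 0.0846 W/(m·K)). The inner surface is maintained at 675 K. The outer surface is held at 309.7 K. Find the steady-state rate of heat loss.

Series thermal resistances, inner to outer:
  R_cast iron = (1/0.504 − 1/0.545)/(4πk) = 0.1493/(4π·54.7) = 2.171×10^-4 K/W
  R_ceramic fibre blanket = (1/0.545 − 1/1.16)/(4πk) = 0.9728/(4π·0.0846) = 0.9150 K/W
ΣR = 2.171×10^-4 + 0.9150 = 0.9152 K/W
Q = ΔT/ΣR = (675 K − 309.7 K)/0.9152 = 399 W

Q = 399 W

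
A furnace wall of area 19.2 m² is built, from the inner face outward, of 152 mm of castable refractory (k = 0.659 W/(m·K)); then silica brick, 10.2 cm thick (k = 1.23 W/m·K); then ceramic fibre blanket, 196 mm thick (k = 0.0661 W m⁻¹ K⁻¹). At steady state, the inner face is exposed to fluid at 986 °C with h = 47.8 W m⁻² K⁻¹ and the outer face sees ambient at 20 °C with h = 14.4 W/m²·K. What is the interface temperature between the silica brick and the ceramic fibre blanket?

Resistance network (inner→outer):
  R_conv,in = 1/(hA) = 1/(47.8·19.2) = 0.001090 K/W
  R_castable refractory = L/(kA) = 0.152/(0.659·19.2) = 0.01201 K/W
  R_silica brick = L/(kA) = 0.102/(1.23·19.2) = 0.004319 K/W
  R_ceramic fibre blanket = L/(kA) = 0.196/(0.0661·19.2) = 0.1544 K/W
  R_conv,out = 1/(hA) = 1/(14.4·19.2) = 0.003617 K/W
ΣR = 0.001090 + 0.01201 + 0.004319 + 0.1544 + 0.003617 = 0.1754 K/W
Q = ΔT/ΣR = (986 °C − 20 °C)/0.1754 = 5507 W
From the inner boundary to the silica brick/ceramic fibre blanket interface, ΣR_partial = 0.01742 K/W.
T_interface = T_in − Q·ΣR_partial = 986 °C − (5507)(0.01742) = 890 °C

T = 890 °C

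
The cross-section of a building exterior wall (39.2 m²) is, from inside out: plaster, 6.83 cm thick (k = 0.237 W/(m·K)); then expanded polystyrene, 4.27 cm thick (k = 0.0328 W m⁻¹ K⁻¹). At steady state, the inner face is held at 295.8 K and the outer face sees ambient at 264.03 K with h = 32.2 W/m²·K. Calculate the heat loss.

Q = 768 W

Resistance network (inner→outer):
  R_plaster = L/(kA) = 0.0683/(0.237·39.2) = 0.007352 K/W
  R_expanded polystyrene = L/(kA) = 0.0427/(0.0328·39.2) = 0.03321 K/W
  R_conv,out = 1/(hA) = 1/(32.2·39.2) = 7.922×10^-4 K/W
ΣR = 0.007352 + 0.03321 + 7.922×10^-4 = 0.04135 K/W
Q = ΔT/ΣR = (295.8 K − 264.03 K)/0.04135 = 768 W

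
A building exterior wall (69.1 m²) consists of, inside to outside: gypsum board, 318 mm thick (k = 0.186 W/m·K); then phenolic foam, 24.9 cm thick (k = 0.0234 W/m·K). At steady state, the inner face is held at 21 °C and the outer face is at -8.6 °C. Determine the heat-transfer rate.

Treat each layer as a resistance in series:
  R_gypsum board = L/(kA) = 0.318/(0.186·69.1) = 0.02474 K/W
  R_phenolic foam = L/(kA) = 0.249/(0.0234·69.1) = 0.1540 K/W
ΣR = 0.02474 + 0.1540 = 0.1787 K/W
Q = ΔT/ΣR = (21 °C − -8.6 °C)/0.1787 = 166 W

Q = 166 W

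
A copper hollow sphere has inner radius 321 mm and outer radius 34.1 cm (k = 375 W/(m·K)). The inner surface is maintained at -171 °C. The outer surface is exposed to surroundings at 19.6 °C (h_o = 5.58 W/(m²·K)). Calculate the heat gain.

Q = 1550 W

Treat each layer as a resistance in series:
  R_copper = (1/0.321 − 1/0.341)/(4πk) = 0.1827/(4π·375) = 3.877×10^-5 K/W
  R_conv,out = 1/(4πr²h) = 1/(4π·0.341²·5.58) = 0.1226 K/W
ΣR = 3.877×10^-5 + 0.1226 = 0.1226 K/W
Q = ΔT/ΣR = (-171 °C − 19.6 °C)/0.1226 = -1550 W
(Negative Q ⇒ heat flows inward; heat gain = 1550 W.)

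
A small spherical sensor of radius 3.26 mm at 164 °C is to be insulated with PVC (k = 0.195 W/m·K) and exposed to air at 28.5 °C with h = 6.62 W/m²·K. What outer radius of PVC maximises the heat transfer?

r_cr = 5.89 cm

For a sphere, r_cr = 2k_ins/h = 2·0.195/6.62 = 0.0589 m = 5.89 cm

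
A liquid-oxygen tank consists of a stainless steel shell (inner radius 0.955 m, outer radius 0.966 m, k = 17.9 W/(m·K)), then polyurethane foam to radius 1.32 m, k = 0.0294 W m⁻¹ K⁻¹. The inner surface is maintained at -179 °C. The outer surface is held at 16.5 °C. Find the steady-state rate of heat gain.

Q = 260 W

Series thermal resistances, inner to outer:
  R_stainless steel = (1/0.955 − 1/0.966)/(4πk) = 0.01192/(4π·17.9) = 5.301×10^-5 K/W
  R_polyurethane foam = (1/0.966 − 1/1.32)/(4πk) = 0.2776/(4π·0.0294) = 0.7514 K/W
ΣR = 5.301×10^-5 + 0.7514 = 0.7515 K/W
Q = ΔT/ΣR = (-179 °C − 16.5 °C)/0.7515 = -260 W
(Negative Q ⇒ heat flows inward; heat gain = 260 W.)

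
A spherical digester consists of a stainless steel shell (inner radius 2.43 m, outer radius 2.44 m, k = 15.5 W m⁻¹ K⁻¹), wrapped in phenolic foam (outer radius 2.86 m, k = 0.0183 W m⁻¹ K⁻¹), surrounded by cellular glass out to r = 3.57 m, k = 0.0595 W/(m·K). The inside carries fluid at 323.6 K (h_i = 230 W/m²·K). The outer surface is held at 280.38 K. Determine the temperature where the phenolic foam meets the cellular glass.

Resistance network (inner→outer):
  R_conv,in = 1/(4πr²h) = 1/(4π·2.43²·230) = 5.859×10^-5 K/W
  R_stainless steel = (1/2.43 − 1/2.44)/(4πk) = 0.001687/(4π·15.5) = 8.659×10^-6 K/W
  R_phenolic foam = (1/2.44 − 1/2.86)/(4πk) = 0.06019/(4π·0.0183) = 0.2617 K/W
  R_cellular glass = (1/2.86 − 1/3.57)/(4πk) = 0.06954/(4π·0.0595) = 0.09300 K/W
ΣR = 5.859×10^-5 + 8.659×10^-6 + 0.2617 + 0.09300 = 0.3548 K/W
Q = ΔT/ΣR = (323.6 K − 280.38 K)/0.3548 = 121.8 W
From the inner boundary to the phenolic foam/cellular glass interface, ΣR_partial = 0.2618 K/W.
T_interface = T_in − Q·ΣR_partial = 323.6 K − (121.8)(0.2618) = 291.7 K

T = 291.7 K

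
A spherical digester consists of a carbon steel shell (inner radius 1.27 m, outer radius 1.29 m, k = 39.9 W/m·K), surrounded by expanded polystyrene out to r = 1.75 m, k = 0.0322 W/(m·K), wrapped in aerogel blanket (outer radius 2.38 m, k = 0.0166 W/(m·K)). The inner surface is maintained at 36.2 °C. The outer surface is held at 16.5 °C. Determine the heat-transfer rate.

Q = 16.0 W

Resistance network (inner→outer):
  R_carbon steel = (1/1.27 − 1/1.29)/(4πk) = 0.01221/(4π·39.9) = 2.435×10^-5 K/W
  R_expanded polystyrene = (1/1.29 − 1/1.75)/(4πk) = 0.2038/(4π·0.0322) = 0.5036 K/W
  R_aerogel blanket = (1/1.75 − 1/2.38)/(4πk) = 0.1513/(4π·0.0166) = 0.7251 K/W
ΣR = 2.435×10^-5 + 0.5036 + 0.7251 = 1.229 K/W
Q = ΔT/ΣR = (36.2 °C − 16.5 °C)/1.229 = 16.0 W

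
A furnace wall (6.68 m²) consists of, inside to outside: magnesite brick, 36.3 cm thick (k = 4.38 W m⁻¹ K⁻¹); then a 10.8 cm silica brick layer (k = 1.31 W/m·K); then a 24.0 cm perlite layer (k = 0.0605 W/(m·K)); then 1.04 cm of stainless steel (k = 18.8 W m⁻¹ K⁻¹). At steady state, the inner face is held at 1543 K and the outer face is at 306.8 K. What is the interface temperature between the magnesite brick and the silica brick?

Resistance network (inner→outer):
  R_magnesite brick = L/(kA) = 0.363/(4.38·6.68) = 0.01241 K/W
  R_silica brick = L/(kA) = 0.108/(1.31·6.68) = 0.01234 K/W
  R_perlite = L/(kA) = 0.240/(0.0605·6.68) = 0.5939 K/W
  R_stainless steel = L/(kA) = 0.0104/(18.8·6.68) = 8.281×10^-5 K/W
ΣR = 0.01241 + 0.01234 + 0.5939 + 8.281×10^-5 = 0.6187 K/W
Q = ΔT/ΣR = (1543 K − 306.8 K)/0.6187 = 1998 W
From the inner boundary to the magnesite brick/silica brick interface, ΣR_partial = 0.01241 K/W.
T_interface = T_in − Q·ΣR_partial = 1543 K − (1998)(0.01241) = 1518 K

T = 1518 K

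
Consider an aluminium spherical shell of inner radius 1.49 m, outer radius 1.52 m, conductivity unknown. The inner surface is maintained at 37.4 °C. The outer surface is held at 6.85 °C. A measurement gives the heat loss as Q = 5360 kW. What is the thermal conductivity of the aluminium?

ΣR = ΔT/Q = |37.4 − 6.85|/5.36×10^6 = 5.700×10^-6 K/W
(1/r₁−1/r₂)/(4πk) = 5.700×10^-6 ⇒ k = 0.01325/(4π·5.700×10^-6) = 185 W/m·K

k = 185 W/m·K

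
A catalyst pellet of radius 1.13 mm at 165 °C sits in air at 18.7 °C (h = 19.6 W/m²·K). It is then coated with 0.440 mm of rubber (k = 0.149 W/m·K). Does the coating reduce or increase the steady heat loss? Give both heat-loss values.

Critical radius for a sphere: r_cr = 2k/h = 0.0152 m = 1.52 cm.
Outer radius after coating: r₂ = 0.00113 + 4.40×10^-4 = 0.001570 m.
Since r₁ < r_cr and r₂ ≤ r_cr, the coating moves toward the maximum at r_cr — heat loss rises.
Bare: R = 1/(4πr₁²h) = 3180 K/W; Q = 146.3/3180 = 0.0460 W.
Coated: R = R_cond + R_conv = 1780 K/W; Q = 146.3/1780 = 0.0822 W.

increases: 0.0460 → 0.0822 W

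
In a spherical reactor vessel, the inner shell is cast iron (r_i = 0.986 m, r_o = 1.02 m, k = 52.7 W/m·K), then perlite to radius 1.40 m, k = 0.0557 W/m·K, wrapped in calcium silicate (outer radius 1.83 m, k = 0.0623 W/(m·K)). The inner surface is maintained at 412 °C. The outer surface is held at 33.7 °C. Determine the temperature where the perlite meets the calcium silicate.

T = 170 °C

Series thermal resistances, inner to outer:
  R_cast iron = (1/0.986 − 1/1.02)/(4πk) = 0.03381/(4π·52.7) = 5.105×10^-5 K/W
  R_perlite = (1/1.02 − 1/1.40)/(4πk) = 0.2661/(4π·0.0557) = 0.3802 K/W
  R_calcium silicate = (1/1.40 − 1/1.83)/(4πk) = 0.1678/(4π·0.0623) = 0.2144 K/W
ΣR = 5.105×10^-5 + 0.3802 + 0.2144 = 0.5947 K/W
Q = ΔT/ΣR = (412 °C − 33.7 °C)/0.5947 = 636.1 W
From the inner boundary to the perlite/calcium silicate interface, ΣR_partial = 0.3803 K/W.
T_interface = T_in − Q·ΣR_partial = 412 °C − (636.1)(0.3803) = 170 °C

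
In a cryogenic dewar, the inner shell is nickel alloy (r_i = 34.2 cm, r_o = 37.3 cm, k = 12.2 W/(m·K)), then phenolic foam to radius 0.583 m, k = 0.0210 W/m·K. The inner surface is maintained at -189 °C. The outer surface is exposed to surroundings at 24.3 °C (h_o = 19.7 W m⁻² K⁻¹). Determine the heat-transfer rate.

Series thermal resistances, inner to outer:
  R_nickel alloy = (1/0.342 − 1/0.373)/(4πk) = 0.2430/(4π·12.2) = 0.001585 K/W
  R_phenolic foam = (1/0.373 − 1/0.583)/(4πk) = 0.9657/(4π·0.0210) = 3.659 K/W
  R_conv,out = 1/(4πr²h) = 1/(4π·0.583²·19.7) = 0.01188 K/W
ΣR = 0.001585 + 3.659 + 0.01188 = 3.672 K/W
Q = ΔT/ΣR = (-189 °C − 24.3 °C)/3.672 = -58.1 W
(Negative Q ⇒ heat flows inward; heat gain = 58.1 W.)

Q = 58.1 W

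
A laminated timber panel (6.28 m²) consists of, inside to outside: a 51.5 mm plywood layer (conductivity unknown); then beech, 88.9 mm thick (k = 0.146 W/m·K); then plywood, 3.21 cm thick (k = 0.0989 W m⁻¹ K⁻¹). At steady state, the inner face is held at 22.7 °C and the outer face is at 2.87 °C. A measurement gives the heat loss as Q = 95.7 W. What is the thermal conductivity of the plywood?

k = 0.140 W/m·K

ΣR = ΔT/Q = |22.7 − 2.87|/95.7 = 0.2072 K/W
Known resistances:
  R_beech = L/(kA) = 0.0889/(0.146·6.28) = 0.09696 K/W
  R_plywood = L/(kA) = 0.0321/(0.0989·6.28) = 0.05168 K/W
R_plywood = ΣR − ΣR_known = 0.2072 − 0.1486 = 0.05860 K/W
L/(kA) = 0.05860 ⇒ k = 0.0515/(0.05860·6.28) = 0.140 W/m·K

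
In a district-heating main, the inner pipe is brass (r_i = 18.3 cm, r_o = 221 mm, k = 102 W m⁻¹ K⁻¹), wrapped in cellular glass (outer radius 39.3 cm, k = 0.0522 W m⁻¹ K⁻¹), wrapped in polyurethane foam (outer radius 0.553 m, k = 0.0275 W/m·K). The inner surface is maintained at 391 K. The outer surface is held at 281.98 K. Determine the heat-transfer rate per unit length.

Resistance network (inner→outer):
  R'_brass = ln(0.221/0.183)/(2πk) = 0.1887/(2π·102) = 2.944×10^-4 m·K/W
  R'_cellular glass = ln(0.393/0.221)/(2πk) = 0.5756/(2π·0.0522) = 1.755 m·K/W
  R'_polyurethane foam = ln(0.553/0.393)/(2πk) = 0.3415/(2π·0.0275) = 1.977 m·K/W
ΣR = 2.944×10^-4 + 1.755 + 1.977 = 3.732 m·K/W
Q' = ΔT/ΣR = (391 K − 281.98 K)/3.732 = 29.2 W/m

Q' = 29.2 W/m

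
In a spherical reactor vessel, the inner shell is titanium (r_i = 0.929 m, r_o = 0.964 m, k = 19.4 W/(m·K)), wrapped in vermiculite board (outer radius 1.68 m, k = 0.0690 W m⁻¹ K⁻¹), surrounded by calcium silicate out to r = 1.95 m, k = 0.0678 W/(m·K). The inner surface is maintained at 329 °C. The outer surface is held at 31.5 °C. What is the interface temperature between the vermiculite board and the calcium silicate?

T = 78.9 °C

Series thermal resistances, inner to outer:
  R_titanium = (1/0.929 − 1/0.964)/(4πk) = 0.03908/(4π·19.4) = 1.603×10^-4 K/W
  R_vermiculite board = (1/0.964 − 1/1.68)/(4πk) = 0.4421/(4π·0.0690) = 0.5099 K/W
  R_calcium silicate = (1/1.68 − 1/1.95)/(4πk) = 0.08242/(4π·0.0678) = 0.09673 K/W
ΣR = 1.603×10^-4 + 0.5099 + 0.09673 = 0.6068 K/W
Q = ΔT/ΣR = (329 °C − 31.5 °C)/0.6068 = 490.3 W
From the inner boundary to the vermiculite board/calcium silicate interface, ΣR_partial = 0.5101 K/W.
T_interface = T_in − Q·ΣR_partial = 329 °C − (490.3)(0.5101) = 78.9 °C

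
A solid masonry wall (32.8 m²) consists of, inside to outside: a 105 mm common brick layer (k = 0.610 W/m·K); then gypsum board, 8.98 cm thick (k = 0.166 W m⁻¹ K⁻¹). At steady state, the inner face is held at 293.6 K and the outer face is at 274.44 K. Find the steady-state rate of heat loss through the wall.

Resistance network (inner→outer):
  R_common brick = L/(kA) = 0.105/(0.610·32.8) = 0.005248 K/W
  R_gypsum board = L/(kA) = 0.0898/(0.166·32.8) = 0.01649 K/W
ΣR = 0.005248 + 0.01649 = 0.02174 K/W
Q = ΔT/ΣR = (293.6 K − 274.44 K)/0.02174 = 881 W

Q = 881 W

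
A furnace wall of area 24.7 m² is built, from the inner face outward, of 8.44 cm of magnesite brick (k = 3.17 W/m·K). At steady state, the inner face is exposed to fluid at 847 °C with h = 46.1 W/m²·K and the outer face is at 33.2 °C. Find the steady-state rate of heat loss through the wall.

Q = 416 kW

Treat each layer as a resistance in series:
  R_conv,in = 1/(hA) = 1/(46.1·24.7) = 8.782×10^-4 K/W
  R_magnesite brick = L/(kA) = 0.0844/(3.17·24.7) = 0.001078 K/W
ΣR = 8.782×10^-4 + 0.001078 = 0.001956 K/W
Q = ΔT/ΣR = (847 °C − 33.2 °C)/0.001956 = 4.16×10^5 W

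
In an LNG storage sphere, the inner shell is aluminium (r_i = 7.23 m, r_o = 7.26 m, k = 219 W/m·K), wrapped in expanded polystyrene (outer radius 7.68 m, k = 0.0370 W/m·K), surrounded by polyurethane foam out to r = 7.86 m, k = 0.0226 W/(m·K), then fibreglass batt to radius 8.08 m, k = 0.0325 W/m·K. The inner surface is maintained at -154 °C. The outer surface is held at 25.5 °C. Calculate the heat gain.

Q = 5100 W

Series thermal resistances, inner to outer:
  R_aluminium = (1/7.23 − 1/7.26)/(4πk) = 5.715×10^-4/(4π·219) = 2.077×10^-7 K/W
  R_expanded polystyrene = (1/7.26 − 1/7.68)/(4πk) = 0.007533/(4π·0.0370) = 0.01620 K/W
  R_polyurethane foam = (1/7.68 − 1/7.86)/(4πk) = 0.002982/(4π·0.0226) = 0.01050 K/W
  R_fibreglass batt = (1/7.86 − 1/8.08)/(4πk) = 0.003464/(4π·0.0325) = 0.008482 K/W
ΣR = 2.077×10^-7 + 0.01620 + 0.01050 + 0.008482 = 0.03518 K/W
Q = ΔT/ΣR = (-154 °C − 25.5 °C)/0.03518 = -5100 W
(Negative Q ⇒ heat flows inward; heat gain = 5100 W.)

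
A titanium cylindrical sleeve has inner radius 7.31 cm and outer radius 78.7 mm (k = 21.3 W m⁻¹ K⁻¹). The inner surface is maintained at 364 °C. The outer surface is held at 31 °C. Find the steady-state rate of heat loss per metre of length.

Q' = 2πk·ΔT/ln(r₂/r₁) = 2π × 21.3 × 333 / ln(0.0787/0.0731) = 6.04×10^5 W/m

Q' = 604 kW/m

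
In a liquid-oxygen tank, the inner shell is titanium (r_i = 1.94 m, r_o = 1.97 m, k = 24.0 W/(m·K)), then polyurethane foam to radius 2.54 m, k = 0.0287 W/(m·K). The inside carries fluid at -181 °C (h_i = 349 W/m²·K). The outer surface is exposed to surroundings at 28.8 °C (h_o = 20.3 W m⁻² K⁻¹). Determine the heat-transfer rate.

Q = 663 W

Treat each layer as a resistance in series:
  R_conv,in = 1/(4πr²h) = 1/(4π·1.94²·349) = 6.058×10^-5 K/W
  R_titanium = (1/1.94 − 1/1.97)/(4πk) = 0.007850/(4π·24.0) = 2.603×10^-5 K/W
  R_polyurethane foam = (1/1.97 − 1/2.54)/(4πk) = 0.1139/(4π·0.0287) = 0.3159 K/W
  R_conv,out = 1/(4πr²h) = 1/(4π·2.54²·20.3) = 6.076×10^-4 K/W
ΣR = 6.058×10^-5 + 2.603×10^-5 + 0.3159 + 6.076×10^-4 = 0.3166 K/W
Q = ΔT/ΣR = (-181 °C − 28.8 °C)/0.3166 = -663 W
(Negative Q ⇒ heat flows inward; heat gain = 663 W.)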